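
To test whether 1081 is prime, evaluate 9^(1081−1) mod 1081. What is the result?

9^1 ≡ 9 (mod 1081)
9^2 ≡ 9^2 = 81 ≡ 81 (mod 1081)
9^4 ≡ 81^2 = 6561 ≡ 75 (mod 1081)
9^8 ≡ 75^2 = 5625 ≡ 220 (mod 1081)
9^16 ≡ 220^2 = 48400 ≡ 836 (mod 1081)
9^32 ≡ 836^2 = 698896 ≡ 570 (mod 1081)
9^64 ≡ 570^2 = 324900 ≡ 600 (mod 1081)
9^128 ≡ 600^2 = 360000 ≡ 27 (mod 1081)
9^256 ≡ 27^2 = 729 ≡ 729 (mod 1081)
9^512 ≡ 729^2 = 531441 ≡ 670 (mod 1081)
9^1024 ≡ 670^2 = 448900 ≡ 285 (mod 1081)
1080 = 1024 + 32 + 16 + 8 in binary powers of 2.
So 9^1080 ≡ 285 · 570 · 836 · 220 ≡ 679 (mod 1081).
Since 679 ≠ 1, base 9 is a Fermat witness: 1081 is composite.

679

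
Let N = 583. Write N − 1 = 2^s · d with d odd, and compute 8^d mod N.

569

583 − 1 = 582 = 2^1 · 291, so d = 291.
8^1 ≡ 8 (mod 583)
8^2 ≡ 8^2 = 64 ≡ 64 (mod 583)
8^4 ≡ 64^2 = 4096 ≡ 15 (mod 583)
8^8 ≡ 15^2 = 225 ≡ 225 (mod 583)
8^16 ≡ 225^2 = 50625 ≡ 487 (mod 583)
8^32 ≡ 487^2 = 237169 ≡ 471 (mod 583)
8^64 ≡ 471^2 = 221841 ≡ 301 (mod 583)
8^128 ≡ 301^2 = 90601 ≡ 236 (mod 583)
8^256 ≡ 236^2 = 55696 ≡ 311 (mod 583)
291 = 256 + 32 + 2 + 1 in binary powers of 2.
So 8^291 ≡ 311 · 471 · 64 · 8 ≡ 569 (mod 583).
Squaring chain: 569; never reaches −1, so base 8 is a Miller–Rabin witness that 583 is composite.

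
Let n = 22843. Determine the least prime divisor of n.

53

22843 is odd.
Digit sum 19, not divisible by 3.
Ends in 3: not divisible by 5.
7: 22843 = 7·3263 + 2
11: 22843 = 11·2076 + 7
13: 22843 = 13·1757 + 2
17: 22843 = 17·1343 + 12
19: 22843 = 19·1202 + 5
23: 22843 = 23·993 + 4
29: 22843 = 29·787 + 20
31: 22843 = 31·736 + 27
37: 22843 = 37·617 + 14
41: 22843 = 41·557 + 6
43: 22843 = 43·531 + 10
47: 22843 = 47·486 + 1
53: 22843 = 53·431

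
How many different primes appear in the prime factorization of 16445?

4

16445 = 5 · 3289
3289 = 11 · 299
299 = 13 · 23
16445 = 5 · 11 · 13 · 23, which has 4 distinct prime factors.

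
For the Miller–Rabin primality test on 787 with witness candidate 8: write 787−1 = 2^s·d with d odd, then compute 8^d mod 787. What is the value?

786

787 − 1 = 786 = 2^1 · 393, so d = 393.
8^1 ≡ 8 (mod 787)
8^2 ≡ 8^2 = 64 ≡ 64 (mod 787)
8^4 ≡ 64^2 = 4096 ≡ 161 (mod 787)
8^8 ≡ 161^2 = 25921 ≡ 737 (mod 787)
8^16 ≡ 737^2 = 543169 ≡ 139 (mod 787)
8^32 ≡ 139^2 = 19321 ≡ 433 (mod 787)
8^64 ≡ 433^2 = 187489 ≡ 183 (mod 787)
8^128 ≡ 183^2 = 33489 ≡ 435 (mod 787)
8^256 ≡ 435^2 = 189225 ≡ 345 (mod 787)
393 = 256 + 128 + 8 + 1 in binary powers of 2.
So 8^393 ≡ 345 · 435 · 737 · 8 ≡ 786 (mod 787).
Since 8^d ≡ 786 (mod 787), base 8 does not prove 787 composite.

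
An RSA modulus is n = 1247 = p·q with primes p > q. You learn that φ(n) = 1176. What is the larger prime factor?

φ(n) = (p−1)(q−1) = n − (p+q) + 1, so p + q = 1247 − 1176 + 1 = 72.
p and q are the roots of t² − 72t + 1247 = 0.
Discriminant: 72² − 4·1247 = 5184 − 4988 = 196; √196 = 14.
q = (72 − 14)/2 = 29, p = (72 + 14)/2 = 43.
Check: 29 · 43 = 1247.

43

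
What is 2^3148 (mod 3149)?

2^1 ≡ 2 (mod 3149)
2^2 ≡ 2^2 = 4 ≡ 4 (mod 3149)
2^4 ≡ 4^2 = 16 ≡ 16 (mod 3149)
2^8 ≡ 16^2 = 256 ≡ 256 (mod 3149)
2^16 ≡ 256^2 = 65536 ≡ 2556 (mod 3149)
2^32 ≡ 2556^2 = 6533136 ≡ 2110 (mod 3149)
2^64 ≡ 2110^2 = 4452100 ≡ 2563 (mod 3149)
2^128 ≡ 2563^2 = 6568969 ≡ 155 (mod 3149)
2^256 ≡ 155^2 = 24025 ≡ 1982 (mod 3149)
2^512 ≡ 1982^2 = 3928324 ≡ 1521 (mod 3149)
2^1024 ≡ 1521^2 = 2313441 ≡ 2075 (mod 3149)
2^2048 ≡ 2075^2 = 4305625 ≡ 942 (mod 3149)
3148 = 2048 + 1024 + 64 + 8 + 4 in binary powers of 2.
So 2^3148 ≡ 942 · 2075 · 2563 · 256 · 16 ≡ 1322 (mod 3149).
Since 1322 ≠ 1, base 2 is a Fermat witness: 3149 is composite.

1322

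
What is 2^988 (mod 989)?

2^1 ≡ 2 (mod 989)
2^2 ≡ 2^2 = 4 ≡ 4 (mod 989)
2^4 ≡ 4^2 = 16 ≡ 16 (mod 989)
2^8 ≡ 16^2 = 256 ≡ 256 (mod 989)
2^16 ≡ 256^2 = 65536 ≡ 262 (mod 989)
2^32 ≡ 262^2 = 68644 ≡ 403 (mod 989)
2^64 ≡ 403^2 = 162409 ≡ 213 (mod 989)
2^128 ≡ 213^2 = 45369 ≡ 864 (mod 989)
2^256 ≡ 864^2 = 746496 ≡ 790 (mod 989)
2^512 ≡ 790^2 = 624100 ≡ 41 (mod 989)
988 = 512 + 256 + 128 + 64 + 16 + 8 + 4 in binary powers of 2.
So 2^988 ≡ 41 · 790 · 864 · 213 · 262 · 256 · 16 ≡ 213 (mod 989).
Since 213 ≠ 1, base 2 is a Fermat witness: 989 is composite.

213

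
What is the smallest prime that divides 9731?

9731 is odd.
Digit sum 20, not divisible by 3.
Ends in 1: not divisible by 5.
7: 9731 = 7·1390 + 1
11: 9731 = 11·884 + 7
13: 9731 = 13·748 + 7
17: 9731 = 17·572 + 7
19: 9731 = 19·512 + 3
23: 9731 = 23·423 + 2
29: 9731 = 29·335 + 16
31: 9731 = 31·313 + 28
37: 9731 = 37·263

37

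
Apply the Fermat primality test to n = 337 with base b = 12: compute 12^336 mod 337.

12^1 ≡ 12 (mod 337)
12^2 ≡ 12^2 = 144 ≡ 144 (mod 337)
12^4 ≡ 144^2 = 20736 ≡ 179 (mod 337)
12^8 ≡ 179^2 = 32041 ≡ 26 (mod 337)
12^16 ≡ 26^2 = 676 ≡ 2 (mod 337)
12^32 ≡ 2^2 = 4 ≡ 4 (mod 337)
12^64 ≡ 4^2 = 16 ≡ 16 (mod 337)
12^128 ≡ 16^2 = 256 ≡ 256 (mod 337)
12^256 ≡ 256^2 = 65536 ≡ 158 (mod 337)
336 = 256 + 64 + 16 in binary powers of 2.
So 12^336 ≡ 158 · 16 · 2 ≡ 1 (mod 337).
Since the result is 1, base 12 gives no evidence that 337 is composite.

1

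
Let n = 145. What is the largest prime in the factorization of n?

145 = 5 · 29
29 is prime.
So 145 = 5 · 29; the largest prime factor is 29.

29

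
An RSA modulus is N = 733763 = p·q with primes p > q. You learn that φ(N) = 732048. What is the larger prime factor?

907

φ(n) = (p−1)(q−1) = n − (p+q) + 1, so p + q = 733763 − 732048 + 1 = 1716.
p and q are the roots of t² − 1716t + 733763 = 0.
Discriminant: 1716² − 4·733763 = 2944656 − 2935052 = 9604; √9604 = 98.
q = (1716 − 98)/2 = 809, p = (1716 + 98)/2 = 907.
Check: 809 · 907 = 733763.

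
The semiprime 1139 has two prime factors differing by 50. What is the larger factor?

67

Since p = q + 50, we have 1139 = q(q + 50), so q² + 50q − 1139 = 0.
Discriminant: 50² + 4·1139 = 2500 + 4556 = 7056; √7056 = 84.
q = (−50 + 84)/2 = 17, and p = q + 50 = 67.
Check: 17 · 67 = 1139.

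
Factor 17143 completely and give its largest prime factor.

79

17143 = 7 · 2449
2449 = 31 · 79
79 is prime.
So 17143 = 7 · 31 · 79; the largest prime factor is 79.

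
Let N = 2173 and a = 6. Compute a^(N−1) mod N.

6^1 ≡ 6 (mod 2173)
6^2 ≡ 6^2 = 36 ≡ 36 (mod 2173)
6^4 ≡ 36^2 = 1296 ≡ 1296 (mod 2173)
6^8 ≡ 1296^2 = 1679616 ≡ 2060 (mod 2173)
6^16 ≡ 2060^2 = 4243600 ≡ 1904 (mod 2173)
6^32 ≡ 1904^2 = 3625216 ≡ 652 (mod 2173)
6^64 ≡ 652^2 = 425104 ≡ 1369 (mod 2173)
6^128 ≡ 1369^2 = 1874161 ≡ 1035 (mod 2173)
6^256 ≡ 1035^2 = 1071225 ≡ 2109 (mod 2173)
6^512 ≡ 2109^2 = 4447881 ≡ 1923 (mod 2173)
6^1024 ≡ 1923^2 = 3697929 ≡ 1656 (mod 2173)
6^2048 ≡ 1656^2 = 2742336 ≡ 10 (mod 2173)
2172 = 2048 + 64 + 32 + 16 + 8 + 4 in binary powers of 2.
So 6^2172 ≡ 10 · 1369 · 652 · 1904 · 2060 · 1296 ≡ 1849 (mod 2173).
Since 1849 ≠ 1, base 6 is a Fermat witness: 2173 is composite.

1849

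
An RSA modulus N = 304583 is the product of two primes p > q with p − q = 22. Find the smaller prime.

541

Since p = q + 22, we have 304583 = q(q + 22), so q² + 22q − 304583 = 0.
Discriminant: 22² + 4·304583 = 484 + 1218332 = 1218816; √1218816 = 1104.
q = (−22 + 1104)/2 = 541, and p = q + 22 = 563.
Check: 541 · 563 = 304583.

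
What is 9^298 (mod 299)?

9

9^1 ≡ 9 (mod 299)
9^2 ≡ 9^2 = 81 ≡ 81 (mod 299)
9^4 ≡ 81^2 = 6561 ≡ 282 (mod 299)
9^8 ≡ 282^2 = 79524 ≡ 289 (mod 299)
9^16 ≡ 289^2 = 83521 ≡ 100 (mod 299)
9^32 ≡ 100^2 = 10000 ≡ 133 (mod 299)
9^64 ≡ 133^2 = 17689 ≡ 48 (mod 299)
9^128 ≡ 48^2 = 2304 ≡ 211 (mod 299)
9^256 ≡ 211^2 = 44521 ≡ 269 (mod 299)
298 = 256 + 32 + 8 + 2 in binary powers of 2.
So 9^298 ≡ 269 · 133 · 289 · 81 ≡ 9 (mod 299).
Since 9 ≠ 1, base 9 is a Fermat witness: 299 is composite.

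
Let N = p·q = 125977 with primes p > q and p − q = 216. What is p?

Since p = q + 216, we have 125977 = q(q + 216), so q² + 216q − 125977 = 0.
Discriminant: 216² + 4·125977 = 46656 + 503908 = 550564; √550564 = 742.
q = (−216 + 742)/2 = 263, and p = q + 216 = 479.
Check: 263 · 479 = 125977.

479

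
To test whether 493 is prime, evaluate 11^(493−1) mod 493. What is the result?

11^1 ≡ 11 (mod 493)
11^2 ≡ 11^2 = 121 ≡ 121 (mod 493)
11^4 ≡ 121^2 = 14641 ≡ 344 (mod 493)
11^8 ≡ 344^2 = 118336 ≡ 16 (mod 493)
11^16 ≡ 16^2 = 256 ≡ 256 (mod 493)
11^32 ≡ 256^2 = 65536 ≡ 460 (mod 493)
11^64 ≡ 460^2 = 211600 ≡ 103 (mod 493)
11^128 ≡ 103^2 = 10609 ≡ 256 (mod 493)
11^256 ≡ 256^2 = 65536 ≡ 460 (mod 493)
492 = 256 + 128 + 64 + 32 + 8 + 4 in binary powers of 2.
So 11^492 ≡ 460 · 256 · 103 · 460 · 16 · 344 ≡ 285 (mod 493).
Since 285 ≠ 1, base 11 is a Fermat witness: 493 is composite.

285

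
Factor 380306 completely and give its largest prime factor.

83

380306 = 2 · 190153
190153 = 29 · 6557
6557 = 79 · 83
83 is prime.
So 380306 = 2 · 29 · 79 · 83; the largest prime factor is 83.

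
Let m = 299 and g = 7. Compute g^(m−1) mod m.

108

7^1 ≡ 7 (mod 299)
7^2 ≡ 7^2 = 49 ≡ 49 (mod 299)
7^4 ≡ 49^2 = 2401 ≡ 9 (mod 299)
7^8 ≡ 9^2 = 81 ≡ 81 (mod 299)
7^16 ≡ 81^2 = 6561 ≡ 282 (mod 299)
7^32 ≡ 282^2 = 79524 ≡ 289 (mod 299)
7^64 ≡ 289^2 = 83521 ≡ 100 (mod 299)
7^128 ≡ 100^2 = 10000 ≡ 133 (mod 299)
7^256 ≡ 133^2 = 17689 ≡ 48 (mod 299)
298 = 256 + 32 + 8 + 2 in binary powers of 2.
So 7^298 ≡ 48 · 289 · 81 · 49 ≡ 108 (mod 299).
Since 108 ≠ 1, base 7 is a Fermat witness: 299 is composite.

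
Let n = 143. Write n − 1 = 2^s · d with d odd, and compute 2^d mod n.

143 − 1 = 142 = 2^1 · 71, so d = 71.
2^1 ≡ 2 (mod 143)
2^2 ≡ 2^2 = 4 ≡ 4 (mod 143)
2^4 ≡ 4^2 = 16 ≡ 16 (mod 143)
2^8 ≡ 16^2 = 256 ≡ 113 (mod 143)
2^16 ≡ 113^2 = 12769 ≡ 42 (mod 143)
2^32 ≡ 42^2 = 1764 ≡ 48 (mod 143)
2^64 ≡ 48^2 = 2304 ≡ 16 (mod 143)
71 = 64 + 4 + 2 + 1 in binary powers of 2.
So 2^71 ≡ 16 · 16 · 4 · 2 ≡ 46 (mod 143).
Squaring chain: 46; never reaches −1, so base 2 is a Miller–Rabin witness that 143 is composite.

46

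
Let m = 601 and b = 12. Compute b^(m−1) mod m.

1

12^1 ≡ 12 (mod 601)
12^2 ≡ 12^2 = 144 ≡ 144 (mod 601)
12^4 ≡ 144^2 = 20736 ≡ 302 (mod 601)
12^8 ≡ 302^2 = 91204 ≡ 453 (mod 601)
12^16 ≡ 453^2 = 205209 ≡ 268 (mod 601)
12^32 ≡ 268^2 = 71824 ≡ 305 (mod 601)
12^64 ≡ 305^2 = 93025 ≡ 471 (mod 601)
12^128 ≡ 471^2 = 221841 ≡ 72 (mod 601)
12^256 ≡ 72^2 = 5184 ≡ 376 (mod 601)
12^512 ≡ 376^2 = 141376 ≡ 141 (mod 601)
600 = 512 + 64 + 16 + 8 in binary powers of 2.
So 12^600 ≡ 141 · 471 · 268 · 453 ≡ 1 (mod 601).
Since the result is 1, base 12 gives no evidence that 601 is composite.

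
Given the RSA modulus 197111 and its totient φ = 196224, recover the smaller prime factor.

439

φ(n) = (p−1)(q−1) = n − (p+q) + 1, so p + q = 197111 − 196224 + 1 = 888.
p and q are the roots of t² − 888t + 197111 = 0.
Discriminant: 888² − 4·197111 = 788544 − 788444 = 100; √100 = 10.
q = (888 − 10)/2 = 439, p = (888 + 10)/2 = 449.
Check: 439 · 449 = 197111.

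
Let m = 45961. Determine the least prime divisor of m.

45961 is odd.
Digit sum 25, not divisible by 3.
Ends in 1: not divisible by 5.
7: 45961 = 7·6565 + 6
11: 45961 = 11·4178 + 3
13: 45961 = 13·3535 + 6
17: 45961 = 17·2703 + 10
19: 45961 = 19·2419

19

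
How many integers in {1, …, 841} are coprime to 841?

Factor: 841 = 29^2.
φ(841) = 29^1·(29−1) = 812.

812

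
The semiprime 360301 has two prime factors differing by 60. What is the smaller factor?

Since p = q + 60, we have 360301 = q(q + 60), so q² + 60q − 360301 = 0.
Discriminant: 60² + 4·360301 = 3600 + 1441204 = 1444804; √1444804 = 1202.
q = (−60 + 1202)/2 = 571, and p = q + 60 = 631.
Check: 571 · 631 = 360301.

571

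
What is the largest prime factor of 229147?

73

229147 = 43 · 5329
5329 = 73 · 73
73 = 73 · 1
So 229147 = 43 · 73^2; the largest prime factor is 73.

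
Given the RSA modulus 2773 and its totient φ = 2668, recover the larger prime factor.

59

φ(n) = (p−1)(q−1) = n − (p+q) + 1, so p + q = 2773 − 2668 + 1 = 106.
p and q are the roots of t² − 106t + 2773 = 0.
Discriminant: 106² − 4·2773 = 11236 − 11092 = 144; √144 = 12.
q = (106 − 12)/2 = 47, p = (106 + 12)/2 = 59.
Check: 47 · 59 = 2773.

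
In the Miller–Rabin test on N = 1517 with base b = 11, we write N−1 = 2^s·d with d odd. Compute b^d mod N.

1010

1517 − 1 = 1516 = 2^2 · 379, so d = 379.
11^1 ≡ 11 (mod 1517)
11^2 ≡ 11^2 = 121 ≡ 121 (mod 1517)
11^4 ≡ 121^2 = 14641 ≡ 988 (mod 1517)
11^8 ≡ 988^2 = 976144 ≡ 713 (mod 1517)
11^16 ≡ 713^2 = 508369 ≡ 174 (mod 1517)
11^32 ≡ 174^2 = 30276 ≡ 1453 (mod 1517)
11^64 ≡ 1453^2 = 2111209 ≡ 1062 (mod 1517)
11^128 ≡ 1062^2 = 1127844 ≡ 713 (mod 1517)
11^256 ≡ 713^2 = 508369 ≡ 174 (mod 1517)
379 = 256 + 64 + 32 + 16 + 8 + 2 + 1 in binary powers of 2.
So 11^379 ≡ 174 · 1062 · 1453 · 174 · 713 · 121 · 11 ≡ 1010 (mod 1517).
Squaring chain: 1010 → 676; never reaches −1, so base 11 is a Miller–Rabin witness that 1517 is composite.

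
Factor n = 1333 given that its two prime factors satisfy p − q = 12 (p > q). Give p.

Since p = q + 12, we have 1333 = q(q + 12), so q² + 12q − 1333 = 0.
Discriminant: 12² + 4·1333 = 144 + 5332 = 5476; √5476 = 74.
q = (−12 + 74)/2 = 31, and p = q + 12 = 43.
Check: 31 · 43 = 1333.

43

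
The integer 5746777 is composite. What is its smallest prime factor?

5746777 is odd.
Digit sum 43, not divisible by 3.
Ends in 7: not divisible by 5.
7: 5746777 = 7·820968 + 1
11: 5746777 = 11·522434 + 3
13: 5746777 = 13·442059 + 10
17: 5746777 = 17·338045 + 12
19: 5746777 = 19·302461 + 18
23: 5746777 = 23·249859 + 20
29: 5746777 = 29·198164 + 21
31: 5746777 = 31·185379 + 28
37: 5746777 = 37·155318 + 11
41: 5746777 = 41·140165 + 12
43: 5746777 = 43·133645 + 42
47: 5746777 = 47·122271 + 40
53: 5746777 = 53·108429 + 40
59: 5746777 = 59·97403

59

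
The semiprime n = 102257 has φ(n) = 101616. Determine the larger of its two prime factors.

φ(n) = (p−1)(q−1) = n − (p+q) + 1, so p + q = 102257 − 101616 + 1 = 642.
p and q are the roots of t² − 642t + 102257 = 0.
Discriminant: 642² − 4·102257 = 412164 − 409028 = 3136; √3136 = 56.
q = (642 − 56)/2 = 293, p = (642 + 56)/2 = 349.
Check: 293 · 349 = 102257.

349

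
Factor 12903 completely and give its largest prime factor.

12903 = 3 · 4301
4301 = 11 · 391
391 = 17 · 23
23 is prime.
So 12903 = 3 · 11 · 17 · 23; the largest prime factor is 23.

23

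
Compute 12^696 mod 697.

12^1 ≡ 12 (mod 697)
12^2 ≡ 12^2 = 144 ≡ 144 (mod 697)
12^4 ≡ 144^2 = 20736 ≡ 523 (mod 697)
12^8 ≡ 523^2 = 273529 ≡ 305 (mod 697)
12^16 ≡ 305^2 = 93025 ≡ 324 (mod 697)
12^32 ≡ 324^2 = 104976 ≡ 426 (mod 697)
12^64 ≡ 426^2 = 181476 ≡ 256 (mod 697)
12^128 ≡ 256^2 = 65536 ≡ 18 (mod 697)
12^256 ≡ 18^2 = 324 ≡ 324 (mod 697)
12^512 ≡ 324^2 = 104976 ≡ 426 (mod 697)
696 = 512 + 128 + 32 + 16 + 8 in binary powers of 2.
So 12^696 ≡ 426 · 18 · 426 · 324 · 305 ≡ 611 (mod 697).
Since 611 ≠ 1, base 12 is a Fermat witness: 697 is composite.

611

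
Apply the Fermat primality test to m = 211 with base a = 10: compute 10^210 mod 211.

1

10^1 ≡ 10 (mod 211)
10^2 ≡ 10^2 = 100 ≡ 100 (mod 211)
10^4 ≡ 100^2 = 10000 ≡ 83 (mod 211)
10^8 ≡ 83^2 = 6889 ≡ 137 (mod 211)
10^16 ≡ 137^2 = 18769 ≡ 201 (mod 211)
10^32 ≡ 201^2 = 40401 ≡ 100 (mod 211)
10^64 ≡ 100^2 = 10000 ≡ 83 (mod 211)
10^128 ≡ 83^2 = 6889 ≡ 137 (mod 211)
210 = 128 + 64 + 16 + 2 in binary powers of 2.
So 10^210 ≡ 137 · 83 · 201 · 100 ≡ 1 (mod 211).
Since the result is 1, base 10 gives no evidence that 211 is composite.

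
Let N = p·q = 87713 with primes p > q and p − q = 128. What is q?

239

Since p = q + 128, we have 87713 = q(q + 128), so q² + 128q − 87713 = 0.
Discriminant: 128² + 4·87713 = 16384 + 350852 = 367236; √367236 = 606.
q = (−128 + 606)/2 = 239, and p = q + 128 = 367.
Check: 239 · 367 = 87713.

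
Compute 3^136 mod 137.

3^1 ≡ 3 (mod 137)
3^2 ≡ 3^2 = 9 ≡ 9 (mod 137)
3^4 ≡ 9^2 = 81 ≡ 81 (mod 137)
3^8 ≡ 81^2 = 6561 ≡ 122 (mod 137)
3^16 ≡ 122^2 = 14884 ≡ 88 (mod 137)
3^32 ≡ 88^2 = 7744 ≡ 72 (mod 137)
3^64 ≡ 72^2 = 5184 ≡ 115 (mod 137)
3^128 ≡ 115^2 = 13225 ≡ 73 (mod 137)
136 = 128 + 8 in binary powers of 2.
So 3^136 ≡ 73 · 122 ≡ 1 (mod 137).
Since the result is 1, base 3 gives no evidence that 137 is composite.

1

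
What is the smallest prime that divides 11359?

37

11359 is odd.
Digit sum 19, not divisible by 3.
Ends in 9: not divisible by 5.
7: 11359 = 7·1622 + 5
11: 11359 = 11·1032 + 7
13: 11359 = 13·873 + 10
17: 11359 = 17·668 + 3
19: 11359 = 19·597 + 16
23: 11359 = 23·493 + 20
29: 11359 = 29·391 + 20
31: 11359 = 31·366 + 13
37: 11359 = 37·307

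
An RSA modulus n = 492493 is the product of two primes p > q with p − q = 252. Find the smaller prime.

Since p = q + 252, we have 492493 = q(q + 252), so q² + 252q − 492493 = 0.
Discriminant: 252² + 4·492493 = 63504 + 1969972 = 2033476; √2033476 = 1426.
q = (−252 + 1426)/2 = 587, and p = q + 252 = 839.
Check: 587 · 839 = 492493.

587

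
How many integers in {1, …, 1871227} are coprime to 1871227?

1824000

Factor: 1871227 = 97 · 101 · 191.
φ(1871227) = (97−1) · (101−1) · (191−1) = 96 · 100 · 190 = 1824000.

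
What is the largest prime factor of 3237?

3237 = 3 · 1079
1079 = 13 · 83
83 is prime.
So 3237 = 3 · 13 · 83; the largest prime factor is 83.

83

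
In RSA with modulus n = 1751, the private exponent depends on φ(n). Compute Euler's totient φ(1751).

Factor: 1751 = 17 · 103.
φ(1751) = (17−1) · (103−1) = 16 · 102 = 1632.

1632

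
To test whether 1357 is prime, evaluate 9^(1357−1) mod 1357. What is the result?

9^1 ≡ 9 (mod 1357)
9^2 ≡ 9^2 = 81 ≡ 81 (mod 1357)
9^4 ≡ 81^2 = 6561 ≡ 1133 (mod 1357)
9^8 ≡ 1133^2 = 1283689 ≡ 1324 (mod 1357)
9^16 ≡ 1324^2 = 1752976 ≡ 1089 (mod 1357)
9^32 ≡ 1089^2 = 1185921 ≡ 1260 (mod 1357)
9^64 ≡ 1260^2 = 1587600 ≡ 1267 (mod 1357)
9^128 ≡ 1267^2 = 1605289 ≡ 1315 (mod 1357)
9^256 ≡ 1315^2 = 1729225 ≡ 407 (mod 1357)
9^512 ≡ 407^2 = 165649 ≡ 95 (mod 1357)
9^1024 ≡ 95^2 = 9025 ≡ 883 (mod 1357)
1356 = 1024 + 256 + 64 + 8 + 4 in binary powers of 2.
So 9^1356 ≡ 883 · 407 · 1267 · 1324 · 1133 ≡ 1051 (mod 1357).
Since 1051 ≠ 1, base 9 is a Fermat witness: 1357 is composite.

1051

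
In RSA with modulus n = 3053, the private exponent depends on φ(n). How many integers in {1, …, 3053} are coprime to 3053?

2940

Factor: 3053 = 43 · 71.
φ(3053) = (43−1) · (71−1) = 42 · 70 = 2940.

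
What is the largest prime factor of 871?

871 = 13 · 67
67 is prime.
So 871 = 13 · 67; the largest prime factor is 67.

67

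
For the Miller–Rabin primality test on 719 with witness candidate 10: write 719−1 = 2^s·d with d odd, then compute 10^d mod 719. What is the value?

1

719 − 1 = 718 = 2^1 · 359, so d = 359.
10^1 ≡ 10 (mod 719)
10^2 ≡ 10^2 = 100 ≡ 100 (mod 719)
10^4 ≡ 100^2 = 10000 ≡ 653 (mod 719)
10^8 ≡ 653^2 = 426409 ≡ 42 (mod 719)
10^16 ≡ 42^2 = 1764 ≡ 326 (mod 719)
10^32 ≡ 326^2 = 106276 ≡ 583 (mod 719)
10^64 ≡ 583^2 = 339889 ≡ 521 (mod 719)
10^128 ≡ 521^2 = 271441 ≡ 378 (mod 719)
10^256 ≡ 378^2 = 142884 ≡ 522 (mod 719)
359 = 256 + 64 + 32 + 4 + 2 + 1 in binary powers of 2.
So 10^359 ≡ 522 · 521 · 583 · 653 · 100 · 10 ≡ 1 (mod 719).
Since 10^d ≡ 1 (mod 719), base 10 does not prove 719 composite.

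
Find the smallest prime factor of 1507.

11

1507 is odd.
Digit sum 13, not divisible by 3.
Ends in 7: not divisible by 5.
7: 1507 = 7·215 + 2
11: 1507 = 11·137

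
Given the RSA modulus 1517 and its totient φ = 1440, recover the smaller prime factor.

φ(n) = (p−1)(q−1) = n − (p+q) + 1, so p + q = 1517 − 1440 + 1 = 78.
p and q are the roots of t² − 78t + 1517 = 0.
Discriminant: 78² − 4·1517 = 6084 − 6068 = 16; √16 = 4.
q = (78 − 4)/2 = 37, p = (78 + 4)/2 = 41.
Check: 37 · 41 = 1517.

37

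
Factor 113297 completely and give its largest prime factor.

113297 = 19 · 5963
5963 = 67 · 89
89 is prime.
So 113297 = 19 · 67 · 89; the largest prime factor is 89.

89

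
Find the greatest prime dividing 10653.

10653 = 3 · 3551
3551 = 53 · 67
67 is prime.
So 10653 = 3 · 53 · 67; the largest prime factor is 67.

67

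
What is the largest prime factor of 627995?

627995 = 5 · 125599
125599 = 29 · 4331
4331 = 61 · 71
71 is prime.
So 627995 = 5 · 29 · 61 · 71; the largest prime factor is 71.

71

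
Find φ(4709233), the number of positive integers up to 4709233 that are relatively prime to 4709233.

Factor: 4709233 = 163 · 167 · 173.
φ(4709233) = (163−1) · (167−1) · (173−1) = 162 · 166 · 172 = 4625424.

4625424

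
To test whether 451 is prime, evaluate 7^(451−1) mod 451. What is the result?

419

7^1 ≡ 7 (mod 451)
7^2 ≡ 7^2 = 49 ≡ 49 (mod 451)
7^4 ≡ 49^2 = 2401 ≡ 146 (mod 451)
7^8 ≡ 146^2 = 21316 ≡ 119 (mod 451)
7^16 ≡ 119^2 = 14161 ≡ 180 (mod 451)
7^32 ≡ 180^2 = 32400 ≡ 379 (mod 451)
7^64 ≡ 379^2 = 143641 ≡ 223 (mod 451)
7^128 ≡ 223^2 = 49729 ≡ 119 (mod 451)
7^256 ≡ 119^2 = 14161 ≡ 180 (mod 451)
450 = 256 + 128 + 64 + 2 in binary powers of 2.
So 7^450 ≡ 180 · 119 · 223 · 49 ≡ 419 (mod 451).
Since 419 ≠ 1, base 7 is a Fermat witness: 451 is composite.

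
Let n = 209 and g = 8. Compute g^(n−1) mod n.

49

8^1 ≡ 8 (mod 209)
8^2 ≡ 8^2 = 64 ≡ 64 (mod 209)
8^4 ≡ 64^2 = 4096 ≡ 125 (mod 209)
8^8 ≡ 125^2 = 15625 ≡ 159 (mod 209)
8^16 ≡ 159^2 = 25281 ≡ 201 (mod 209)
8^32 ≡ 201^2 = 40401 ≡ 64 (mod 209)
8^64 ≡ 64^2 = 4096 ≡ 125 (mod 209)
8^128 ≡ 125^2 = 15625 ≡ 159 (mod 209)
208 = 128 + 64 + 16 in binary powers of 2.
So 8^208 ≡ 159 · 125 · 201 ≡ 49 (mod 209).
Since 49 ≠ 1, base 8 is a Fermat witness: 209 is composite.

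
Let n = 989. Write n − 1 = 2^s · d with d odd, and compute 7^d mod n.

989 − 1 = 988 = 2^2 · 247, so d = 247.
7^1 ≡ 7 (mod 989)
7^2 ≡ 7^2 = 49 ≡ 49 (mod 989)
7^4 ≡ 49^2 = 2401 ≡ 423 (mod 989)
7^8 ≡ 423^2 = 178929 ≡ 909 (mod 989)
7^16 ≡ 909^2 = 826281 ≡ 466 (mod 989)
7^32 ≡ 466^2 = 217156 ≡ 565 (mod 989)
7^64 ≡ 565^2 = 319225 ≡ 767 (mod 989)
7^128 ≡ 767^2 = 588289 ≡ 823 (mod 989)
247 = 128 + 64 + 32 + 16 + 4 + 2 + 1 in binary powers of 2.
So 7^247 ≡ 823 · 767 · 565 · 466 · 423 · 49 · 7 ≡ 523 (mod 989).
Squaring chain: 523 → 565; never reaches −1, so base 7 is a Miller–Rabin witness that 989 is composite.

523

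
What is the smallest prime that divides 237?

237 is odd.
Digit sum 12, divisible by 3.

3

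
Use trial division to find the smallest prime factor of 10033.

10033 is odd.
Digit sum 7, not divisible by 3.
Ends in 3: not divisible by 5.
7: 10033 = 7·1433 + 2
11: 10033 = 11·912 + 1
13: 10033 = 13·771 + 10
17: 10033 = 17·590 + 3
19: 10033 = 19·528 + 1
23: 10033 = 23·436 + 5
29: 10033 = 29·345 + 28
31: 10033 = 31·323 + 20
37: 10033 = 37·271 + 6
41: 10033 = 41·244 + 29
43: 10033 = 43·233 + 14
47: 10033 = 47·213 + 22
53: 10033 = 53·189 + 16
59: 10033 = 59·170 + 3
61: 10033 = 61·164 + 29
67: 10033 = 67·149 + 50
71: 10033 = 71·141 + 22
73: 10033 = 73·137 + 32
79: 10033 = 79·127

79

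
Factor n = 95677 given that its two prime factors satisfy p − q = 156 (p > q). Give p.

397

Since p = q + 156, we have 95677 = q(q + 156), so q² + 156q − 95677 = 0.
Discriminant: 156² + 4·95677 = 24336 + 382708 = 407044; √407044 = 638.
q = (−156 + 638)/2 = 241, and p = q + 156 = 397.
Check: 241 · 397 = 95677.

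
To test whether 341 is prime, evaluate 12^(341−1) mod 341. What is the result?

56

12^1 ≡ 12 (mod 341)
12^2 ≡ 12^2 = 144 ≡ 144 (mod 341)
12^4 ≡ 144^2 = 20736 ≡ 276 (mod 341)
12^8 ≡ 276^2 = 76176 ≡ 133 (mod 341)
12^16 ≡ 133^2 = 17689 ≡ 298 (mod 341)
12^32 ≡ 298^2 = 88804 ≡ 144 (mod 341)
12^64 ≡ 144^2 = 20736 ≡ 276 (mod 341)
12^128 ≡ 276^2 = 76176 ≡ 133 (mod 341)
12^256 ≡ 133^2 = 17689 ≡ 298 (mod 341)
340 = 256 + 64 + 16 + 4 in binary powers of 2.
So 12^340 ≡ 298 · 276 · 298 · 276 ≡ 56 (mod 341).
Since 56 ≠ 1, base 12 is a Fermat witness: 341 is composite.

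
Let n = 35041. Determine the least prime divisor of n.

35041 is odd.
Digit sum 13, not divisible by 3.
Ends in 1: not divisible by 5.
7: 35041 = 7·5005 + 6
11: 35041 = 11·3185 + 6
13: 35041 = 13·2695 + 6
17: 35041 = 17·2061 + 4
19: 35041 = 19·1844 + 5
23: 35041 = 23·1523 + 12
29: 35041 = 29·1208 + 9
31: 35041 = 31·1130 + 11
37: 35041 = 37·947 + 2
41: 35041 = 41·854 + 27
43: 35041 = 43·814 + 39
47: 35041 = 47·745 + 26
53: 35041 = 53·661 + 8
59: 35041 = 59·593 + 54
61: 35041 = 61·574 + 27
67: 35041 = 67·523

67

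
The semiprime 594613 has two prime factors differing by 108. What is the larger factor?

Since p = q + 108, we have 594613 = q(q + 108), so q² + 108q − 594613 = 0.
Discriminant: 108² + 4·594613 = 11664 + 2378452 = 2390116; √2390116 = 1546.
q = (−108 + 1546)/2 = 719, and p = q + 108 = 827.
Check: 719 · 827 = 594613.

827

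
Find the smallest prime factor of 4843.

4843 is odd.
Digit sum 19, not divisible by 3.
Ends in 3: not divisible by 5.
7: 4843 = 7·691 + 6
11: 4843 = 11·440 + 3
13: 4843 = 13·372 + 7
17: 4843 = 17·284 + 15
19: 4843 = 19·254 + 17
23: 4843 = 23·210 + 13
29: 4843 = 29·167

29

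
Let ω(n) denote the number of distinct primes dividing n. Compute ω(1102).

3

1102 = 2 · 551
551 = 19 · 29
1102 = 2 · 19 · 29, which has 3 distinct prime factors.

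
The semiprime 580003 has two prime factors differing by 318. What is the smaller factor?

619

Since p = q + 318, we have 580003 = q(q + 318), so q² + 318q − 580003 = 0.
Discriminant: 318² + 4·580003 = 101124 + 2320012 = 2421136; √2421136 = 1556.
q = (−318 + 1556)/2 = 619, and p = q + 318 = 937.
Check: 619 · 937 = 580003.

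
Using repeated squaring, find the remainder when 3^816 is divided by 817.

3^1 ≡ 3 (mod 817)
3^2 ≡ 3^2 = 9 ≡ 9 (mod 817)
3^4 ≡ 9^2 = 81 ≡ 81 (mod 817)
3^8 ≡ 81^2 = 6561 ≡ 25 (mod 817)
3^16 ≡ 25^2 = 625 ≡ 625 (mod 817)
3^32 ≡ 625^2 = 390625 ≡ 99 (mod 817)
3^64 ≡ 99^2 = 9801 ≡ 814 (mod 817)
3^128 ≡ 814^2 = 662596 ≡ 9 (mod 817)
3^256 ≡ 9^2 = 81 ≡ 81 (mod 817)
3^512 ≡ 81^2 = 6561 ≡ 25 (mod 817)
816 = 512 + 256 + 32 + 16 in binary powers of 2.
So 3^816 ≡ 25 · 81 · 99 · 625 ≡ 121 (mod 817).
Since 121 ≠ 1, base 3 is a Fermat witness: 817 is composite.

121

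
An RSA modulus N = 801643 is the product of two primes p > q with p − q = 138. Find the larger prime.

Since p = q + 138, we have 801643 = q(q + 138), so q² + 138q − 801643 = 0.
Discriminant: 138² + 4·801643 = 19044 + 3206572 = 3225616; √3225616 = 1796.
q = (−138 + 1796)/2 = 829, and p = q + 138 = 967.
Check: 829 · 967 = 801643.

967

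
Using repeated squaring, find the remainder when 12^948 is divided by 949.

794

12^1 ≡ 12 (mod 949)
12^2 ≡ 12^2 = 144 ≡ 144 (mod 949)
12^4 ≡ 144^2 = 20736 ≡ 807 (mod 949)
12^8 ≡ 807^2 = 651249 ≡ 235 (mod 949)
12^16 ≡ 235^2 = 55225 ≡ 183 (mod 949)
12^32 ≡ 183^2 = 33489 ≡ 274 (mod 949)
12^64 ≡ 274^2 = 75076 ≡ 105 (mod 949)
12^128 ≡ 105^2 = 11025 ≡ 586 (mod 949)
12^256 ≡ 586^2 = 343396 ≡ 807 (mod 949)
12^512 ≡ 807^2 = 651249 ≡ 235 (mod 949)
948 = 512 + 256 + 128 + 32 + 16 + 4 in binary powers of 2.
So 12^948 ≡ 235 · 807 · 586 · 274 · 183 · 807 ≡ 794 (mod 949).
Since 794 ≠ 1, base 12 is a Fermat witness: 949 is composite.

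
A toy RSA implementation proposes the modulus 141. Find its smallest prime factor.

3

141 is odd.
Digit sum 6, divisible by 3.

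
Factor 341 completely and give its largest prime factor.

341 = 11 · 31
31 is prime.
So 341 = 11 · 31; the largest prime factor is 31.

31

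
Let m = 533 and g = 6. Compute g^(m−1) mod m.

6^1 ≡ 6 (mod 533)
6^2 ≡ 6^2 = 36 ≡ 36 (mod 533)
6^4 ≡ 36^2 = 1296 ≡ 230 (mod 533)
6^8 ≡ 230^2 = 52900 ≡ 133 (mod 533)
6^16 ≡ 133^2 = 17689 ≡ 100 (mod 533)
6^32 ≡ 100^2 = 10000 ≡ 406 (mod 533)
6^64 ≡ 406^2 = 164836 ≡ 139 (mod 533)
6^128 ≡ 139^2 = 19321 ≡ 133 (mod 533)
6^256 ≡ 133^2 = 17689 ≡ 100 (mod 533)
6^512 ≡ 100^2 = 10000 ≡ 406 (mod 533)
532 = 512 + 16 + 4 in binary powers of 2.
So 6^532 ≡ 406 · 100 · 230 ≡ 373 (mod 533).
Since 373 ≠ 1, base 6 is a Fermat witness: 533 is composite.

373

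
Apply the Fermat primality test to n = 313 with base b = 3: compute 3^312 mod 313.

3^1 ≡ 3 (mod 313)
3^2 ≡ 3^2 = 9 ≡ 9 (mod 313)
3^4 ≡ 9^2 = 81 ≡ 81 (mod 313)
3^8 ≡ 81^2 = 6561 ≡ 301 (mod 313)
3^16 ≡ 301^2 = 90601 ≡ 144 (mod 313)
3^32 ≡ 144^2 = 20736 ≡ 78 (mod 313)
3^64 ≡ 78^2 = 6084 ≡ 137 (mod 313)
3^128 ≡ 137^2 = 18769 ≡ 302 (mod 313)
3^256 ≡ 302^2 = 91204 ≡ 121 (mod 313)
312 = 256 + 32 + 16 + 8 in binary powers of 2.
So 3^312 ≡ 121 · 78 · 144 · 301 ≡ 1 (mod 313).
Since the result is 1, base 3 gives no evidence that 313 is composite.

1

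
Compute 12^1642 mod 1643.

782

12^1 ≡ 12 (mod 1643)
12^2 ≡ 12^2 = 144 ≡ 144 (mod 1643)
12^4 ≡ 144^2 = 20736 ≡ 1020 (mod 1643)
12^8 ≡ 1020^2 = 1040400 ≡ 381 (mod 1643)
12^16 ≡ 381^2 = 145161 ≡ 577 (mod 1643)
12^32 ≡ 577^2 = 332929 ≡ 1043 (mod 1643)
12^64 ≡ 1043^2 = 1087849 ≡ 183 (mod 1643)
12^128 ≡ 183^2 = 33489 ≡ 629 (mod 1643)
12^256 ≡ 629^2 = 395641 ≡ 1321 (mod 1643)
12^512 ≡ 1321^2 = 1745041 ≡ 175 (mod 1643)
12^1024 ≡ 175^2 = 30625 ≡ 1051 (mod 1643)
1642 = 1024 + 512 + 64 + 32 + 8 + 2 in binary powers of 2.
So 12^1642 ≡ 1051 · 175 · 183 · 1043 · 381 · 144 ≡ 782 (mod 1643).
Since 782 ≠ 1, base 12 is a Fermat witness: 1643 is composite.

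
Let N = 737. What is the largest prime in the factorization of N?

737 = 11 · 67
67 is prime.
So 737 = 11 · 67; the largest prime factor is 67.

67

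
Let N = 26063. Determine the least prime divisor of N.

26063 is odd.
Digit sum 17, not divisible by 3.
Ends in 3: not divisible by 5.
7: 26063 = 7·3723 + 2
11: 26063 = 11·2369 + 4
13: 26063 = 13·2004 + 11
17: 26063 = 17·1533 + 2
19: 26063 = 19·1371 + 14
23: 26063 = 23·1133 + 4
29: 26063 = 29·898 + 21
31: 26063 = 31·840 + 23
37: 26063 = 37·704 + 15
41: 26063 = 41·635 + 28
43: 26063 = 43·606 + 5
47: 26063 = 47·554 + 25
53: 26063 = 53·491 + 40
59: 26063 = 59·441 + 44
61: 26063 = 61·427 + 16
67: 26063 = 67·389

67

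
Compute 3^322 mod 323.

264

3^1 ≡ 3 (mod 323)
3^2 ≡ 3^2 = 9 ≡ 9 (mod 323)
3^4 ≡ 9^2 = 81 ≡ 81 (mod 323)
3^8 ≡ 81^2 = 6561 ≡ 101 (mod 323)
3^16 ≡ 101^2 = 10201 ≡ 188 (mod 323)
3^32 ≡ 188^2 = 35344 ≡ 137 (mod 323)
3^64 ≡ 137^2 = 18769 ≡ 35 (mod 323)
3^128 ≡ 35^2 = 1225 ≡ 256 (mod 323)
3^256 ≡ 256^2 = 65536 ≡ 290 (mod 323)
322 = 256 + 64 + 2 in binary powers of 2.
So 3^322 ≡ 290 · 35 · 9 ≡ 264 (mod 323).
Since 264 ≠ 1, base 3 is a Fermat witness: 323 is composite.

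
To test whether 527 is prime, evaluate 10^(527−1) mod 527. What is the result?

382

10^1 ≡ 10 (mod 527)
10^2 ≡ 10^2 = 100 ≡ 100 (mod 527)
10^4 ≡ 100^2 = 10000 ≡ 514 (mod 527)
10^8 ≡ 514^2 = 264196 ≡ 169 (mod 527)
10^16 ≡ 169^2 = 28561 ≡ 103 (mod 527)
10^32 ≡ 103^2 = 10609 ≡ 69 (mod 527)
10^64 ≡ 69^2 = 4761 ≡ 18 (mod 527)
10^128 ≡ 18^2 = 324 ≡ 324 (mod 527)
10^256 ≡ 324^2 = 104976 ≡ 103 (mod 527)
10^512 ≡ 103^2 = 10609 ≡ 69 (mod 527)
526 = 512 + 8 + 4 + 2 in binary powers of 2.
So 10^526 ≡ 69 · 169 · 514 · 100 ≡ 382 (mod 527).
Since 382 ≠ 1, base 10 is a Fermat witness: 527 is composite.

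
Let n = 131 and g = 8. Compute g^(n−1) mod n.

8^1 ≡ 8 (mod 131)
8^2 ≡ 8^2 = 64 ≡ 64 (mod 131)
8^4 ≡ 64^2 = 4096 ≡ 35 (mod 131)
8^8 ≡ 35^2 = 1225 ≡ 46 (mod 131)
8^16 ≡ 46^2 = 2116 ≡ 20 (mod 131)
8^32 ≡ 20^2 = 400 ≡ 7 (mod 131)
8^64 ≡ 7^2 = 49 ≡ 49 (mod 131)
8^128 ≡ 49^2 = 2401 ≡ 43 (mod 131)
130 = 128 + 2 in binary powers of 2.
So 8^130 ≡ 43 · 64 ≡ 1 (mod 131).
Since the result is 1, base 8 gives no evidence that 131 is composite.

1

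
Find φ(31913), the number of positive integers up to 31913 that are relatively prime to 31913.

Factor: 31913 = 7 · 47 · 97.
φ(31913) = (7−1) · (47−1) · (97−1) = 6 · 46 · 96 = 26496.

26496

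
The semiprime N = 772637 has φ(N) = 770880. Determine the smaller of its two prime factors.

877

φ(n) = (p−1)(q−1) = n − (p+q) + 1, so p + q = 772637 − 770880 + 1 = 1758.
p and q are the roots of t² − 1758t + 772637 = 0.
Discriminant: 1758² − 4·772637 = 3090564 − 3090548 = 16; √16 = 4.
q = (1758 − 4)/2 = 877, p = (1758 + 4)/2 = 881.
Check: 877 · 881 = 772637.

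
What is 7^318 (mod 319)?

7^1 ≡ 7 (mod 319)
7^2 ≡ 7^2 = 49 ≡ 49 (mod 319)
7^4 ≡ 49^2 = 2401 ≡ 168 (mod 319)
7^8 ≡ 168^2 = 28224 ≡ 152 (mod 319)
7^16 ≡ 152^2 = 23104 ≡ 136 (mod 319)
7^32 ≡ 136^2 = 18496 ≡ 313 (mod 319)
7^64 ≡ 313^2 = 97969 ≡ 36 (mod 319)
7^128 ≡ 36^2 = 1296 ≡ 20 (mod 319)
7^256 ≡ 20^2 = 400 ≡ 81 (mod 319)
318 = 256 + 32 + 16 + 8 + 4 + 2 in binary powers of 2.
So 7^318 ≡ 81 · 313 · 136 · 152 · 168 · 49 ≡ 53 (mod 319).
Since 53 ≠ 1, base 7 is a Fermat witness: 319 is composite.

53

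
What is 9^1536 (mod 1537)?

982

9^1 ≡ 9 (mod 1537)
9^2 ≡ 9^2 = 81 ≡ 81 (mod 1537)
9^4 ≡ 81^2 = 6561 ≡ 413 (mod 1537)
9^8 ≡ 413^2 = 170569 ≡ 1499 (mod 1537)
9^16 ≡ 1499^2 = 2247001 ≡ 1444 (mod 1537)
9^32 ≡ 1444^2 = 2085136 ≡ 964 (mod 1537)
9^64 ≡ 964^2 = 929296 ≡ 948 (mod 1537)
9^128 ≡ 948^2 = 898704 ≡ 1096 (mod 1537)
9^256 ≡ 1096^2 = 1201216 ≡ 819 (mod 1537)
9^512 ≡ 819^2 = 670761 ≡ 629 (mod 1537)
9^1024 ≡ 629^2 = 395641 ≡ 632 (mod 1537)
1536 = 1024 + 512 in binary powers of 2.
So 9^1536 ≡ 632 · 629 ≡ 982 (mod 1537).
Since 982 ≠ 1, base 9 is a Fermat witness: 1537 is composite.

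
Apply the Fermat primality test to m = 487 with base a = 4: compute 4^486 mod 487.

1

4^1 ≡ 4 (mod 487)
4^2 ≡ 4^2 = 16 ≡ 16 (mod 487)
4^4 ≡ 16^2 = 256 ≡ 256 (mod 487)
4^8 ≡ 256^2 = 65536 ≡ 278 (mod 487)
4^16 ≡ 278^2 = 77284 ≡ 338 (mod 487)
4^32 ≡ 338^2 = 114244 ≡ 286 (mod 487)
4^64 ≡ 286^2 = 81796 ≡ 467 (mod 487)
4^128 ≡ 467^2 = 218089 ≡ 400 (mod 487)
4^256 ≡ 400^2 = 160000 ≡ 264 (mod 487)
486 = 256 + 128 + 64 + 32 + 4 + 2 in binary powers of 2.
So 4^486 ≡ 264 · 400 · 467 · 286 · 256 · 16 ≡ 1 (mod 487).
Since the result is 1, base 4 gives no evidence that 487 is composite.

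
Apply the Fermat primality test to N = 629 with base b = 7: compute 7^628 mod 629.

7^1 ≡ 7 (mod 629)
7^2 ≡ 7^2 = 49 ≡ 49 (mod 629)
7^4 ≡ 49^2 = 2401 ≡ 514 (mod 629)
7^8 ≡ 514^2 = 264196 ≡ 16 (mod 629)
7^16 ≡ 16^2 = 256 ≡ 256 (mod 629)
7^32 ≡ 256^2 = 65536 ≡ 120 (mod 629)
7^64 ≡ 120^2 = 14400 ≡ 562 (mod 629)
7^128 ≡ 562^2 = 315844 ≡ 86 (mod 629)
7^256 ≡ 86^2 = 7396 ≡ 477 (mod 629)
7^512 ≡ 477^2 = 227529 ≡ 460 (mod 629)
628 = 512 + 64 + 32 + 16 + 4 in binary powers of 2.
So 7^628 ≡ 460 · 562 · 120 · 256 · 514 ≡ 293 (mod 629).
Since 293 ≠ 1, base 7 is a Fermat witness: 629 is composite.

293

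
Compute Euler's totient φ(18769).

Factor: 18769 = 137^2.
φ(18769) = 137^1·(137−1) = 18632.

18632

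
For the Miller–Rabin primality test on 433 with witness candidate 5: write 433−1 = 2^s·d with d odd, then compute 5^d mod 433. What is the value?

433 − 1 = 432 = 2^4 · 27, so d = 27.
5^1 ≡ 5 (mod 433)
5^2 ≡ 5^2 = 25 ≡ 25 (mod 433)
5^4 ≡ 25^2 = 625 ≡ 192 (mod 433)
5^8 ≡ 192^2 = 36864 ≡ 59 (mod 433)
5^16 ≡ 59^2 = 3481 ≡ 17 (mod 433)
27 = 16 + 8 + 2 + 1 in binary powers of 2.
So 5^27 ≡ 17 · 59 · 25 · 5 ≡ 238 (mod 433).
Squaring chain: 238 → 354 → 179 → 432; reaches −1, so base 5 does not prove 433 composite.

238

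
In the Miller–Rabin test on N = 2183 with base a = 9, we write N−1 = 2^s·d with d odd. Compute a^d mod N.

2183 − 1 = 2182 = 2^1 · 1091, so d = 1091.
9^1 ≡ 9 (mod 2183)
9^2 ≡ 9^2 = 81 ≡ 81 (mod 2183)
9^4 ≡ 81^2 = 6561 ≡ 12 (mod 2183)
9^8 ≡ 12^2 = 144 ≡ 144 (mod 2183)
9^16 ≡ 144^2 = 20736 ≡ 1089 (mod 2183)
9^32 ≡ 1089^2 = 1185921 ≡ 552 (mod 2183)
9^64 ≡ 552^2 = 304704 ≡ 1267 (mod 2183)
9^128 ≡ 1267^2 = 1605289 ≡ 784 (mod 2183)
9^256 ≡ 784^2 = 614656 ≡ 1233 (mod 2183)
9^512 ≡ 1233^2 = 1520289 ≡ 921 (mod 2183)
9^1024 ≡ 921^2 = 848241 ≡ 1237 (mod 2183)
1091 = 1024 + 64 + 2 + 1 in binary powers of 2.
So 9^1091 ≡ 1237 · 1267 · 81 · 9 ≡ 1302 (mod 2183).
Squaring chain: 1302; never reaches −1, so base 9 is a Miller–Rabin witness that 2183 is composite.

1302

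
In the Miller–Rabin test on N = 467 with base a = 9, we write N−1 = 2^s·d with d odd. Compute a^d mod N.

467 − 1 = 466 = 2^1 · 233, so d = 233.
9^1 ≡ 9 (mod 467)
9^2 ≡ 9^2 = 81 ≡ 81 (mod 467)
9^4 ≡ 81^2 = 6561 ≡ 23 (mod 467)
9^8 ≡ 23^2 = 529 ≡ 62 (mod 467)
9^16 ≡ 62^2 = 3844 ≡ 108 (mod 467)
9^32 ≡ 108^2 = 11664 ≡ 456 (mod 467)
9^64 ≡ 456^2 = 207936 ≡ 121 (mod 467)
9^128 ≡ 121^2 = 14641 ≡ 164 (mod 467)
233 = 128 + 64 + 32 + 8 + 1 in binary powers of 2.
So 9^233 ≡ 164 · 121 · 456 · 62 · 9 ≡ 1 (mod 467).
Since 9^d ≡ 1 (mod 467), base 9 does not prove 467 composite.

1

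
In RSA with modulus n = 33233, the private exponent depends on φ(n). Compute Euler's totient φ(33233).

Factor: 33233 = 167 · 199.
φ(33233) = (167−1) · (199−1) = 166 · 198 = 32868.

32868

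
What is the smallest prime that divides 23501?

23501 is odd.
Digit sum 11, not divisible by 3.
Ends in 1: not divisible by 5.
7: 23501 = 7·3357 + 2
11: 23501 = 11·2136 + 5
13: 23501 = 13·1807 + 10
17: 23501 = 17·1382 + 7
19: 23501 = 19·1236 + 17
23: 23501 = 23·1021 + 18
29: 23501 = 29·810 + 11
31: 23501 = 31·758 + 3
37: 23501 = 37·635 + 6
41: 23501 = 41·573 + 8
43: 23501 = 43·546 + 23
47: 23501 = 47·500 + 1
53: 23501 = 53·443 + 22
59: 23501 = 59·398 + 19
61: 23501 = 61·385 + 16
67: 23501 = 67·350 + 51
71: 23501 = 71·331

71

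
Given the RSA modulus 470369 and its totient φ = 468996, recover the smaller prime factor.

φ(n) = (p−1)(q−1) = n − (p+q) + 1, so p + q = 470369 − 468996 + 1 = 1374.
p and q are the roots of t² − 1374t + 470369 = 0.
Discriminant: 1374² − 4·470369 = 1887876 − 1881476 = 6400; √6400 = 80.
q = (1374 − 80)/2 = 647, p = (1374 + 80)/2 = 727.
Check: 647 · 727 = 470369.

647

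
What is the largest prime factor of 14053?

47

14053 = 13 · 1081
1081 = 23 · 47
47 is prime.
So 14053 = 13 · 23 · 47; the largest prime factor is 47.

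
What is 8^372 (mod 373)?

1

8^1 ≡ 8 (mod 373)
8^2 ≡ 8^2 = 64 ≡ 64 (mod 373)
8^4 ≡ 64^2 = 4096 ≡ 366 (mod 373)
8^8 ≡ 366^2 = 133956 ≡ 49 (mod 373)
8^16 ≡ 49^2 = 2401 ≡ 163 (mod 373)
8^32 ≡ 163^2 = 26569 ≡ 86 (mod 373)
8^64 ≡ 86^2 = 7396 ≡ 309 (mod 373)
8^128 ≡ 309^2 = 95481 ≡ 366 (mod 373)
8^256 ≡ 366^2 = 133956 ≡ 49 (mod 373)
372 = 256 + 64 + 32 + 16 + 4 in binary powers of 2.
So 8^372 ≡ 49 · 309 · 86 · 163 · 366 ≡ 1 (mod 373).
Since the result is 1, base 8 gives no evidence that 373 is composite.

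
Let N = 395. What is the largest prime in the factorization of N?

395 = 5 · 79
79 is prime.
So 395 = 5 · 79; the largest prime factor is 79.

79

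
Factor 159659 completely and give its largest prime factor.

79

159659 = 43 · 3713
3713 = 47 · 79
79 is prime.
So 159659 = 43 · 47 · 79; the largest prime factor is 79.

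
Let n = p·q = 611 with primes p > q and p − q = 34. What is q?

13

Since p = q + 34, we have 611 = q(q + 34), so q² + 34q − 611 = 0.
Discriminant: 34² + 4·611 = 1156 + 2444 = 3600; √3600 = 60.
q = (−34 + 60)/2 = 13, and p = q + 34 = 47.
Check: 13 · 47 = 611.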